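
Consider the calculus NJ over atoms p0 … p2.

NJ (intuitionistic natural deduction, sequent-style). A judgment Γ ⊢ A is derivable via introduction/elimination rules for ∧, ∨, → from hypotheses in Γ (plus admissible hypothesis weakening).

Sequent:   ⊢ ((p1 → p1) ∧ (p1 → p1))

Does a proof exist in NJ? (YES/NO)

Proof tree:
[∧I]  ⊢ ((p1 → p1) ∧ (p1 → p1))
  [→I]  ⊢ (p1 → p1)
    [Ax] p1 ⊢ p1
  [→I]  ⊢ (p1 → p1)
    [Ax] p1 ⊢ p1

Result: YES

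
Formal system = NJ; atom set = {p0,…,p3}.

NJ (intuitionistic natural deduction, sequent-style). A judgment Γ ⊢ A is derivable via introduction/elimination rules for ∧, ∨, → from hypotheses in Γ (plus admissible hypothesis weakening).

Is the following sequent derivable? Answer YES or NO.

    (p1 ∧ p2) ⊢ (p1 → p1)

Derivation (root first):
[Wk] (p1 ∧ p2) ⊢ (p1 → p1)
  [→I]  ⊢ (p1 → p1)
    [Ax] p1 ⊢ p1

Result: YES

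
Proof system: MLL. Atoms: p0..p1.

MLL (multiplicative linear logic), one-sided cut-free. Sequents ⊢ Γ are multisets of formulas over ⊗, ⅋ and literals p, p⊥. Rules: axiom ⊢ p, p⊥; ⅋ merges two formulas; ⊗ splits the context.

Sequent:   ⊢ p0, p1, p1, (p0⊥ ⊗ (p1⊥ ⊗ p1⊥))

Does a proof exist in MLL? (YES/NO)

Derivation (root first):
[⊗]  ⊢ p0, p1, p1, (p0⊥ ⊗ (p1⊥ ⊗ p1⊥))
  [Ax]  ⊢ p0, p0⊥
  [⊗]  ⊢ p1, p1, (p1⊥ ⊗ p1⊥)
    [Ax]  ⊢ p1, p1⊥
    [Ax]  ⊢ p1, p1⊥

Result: YES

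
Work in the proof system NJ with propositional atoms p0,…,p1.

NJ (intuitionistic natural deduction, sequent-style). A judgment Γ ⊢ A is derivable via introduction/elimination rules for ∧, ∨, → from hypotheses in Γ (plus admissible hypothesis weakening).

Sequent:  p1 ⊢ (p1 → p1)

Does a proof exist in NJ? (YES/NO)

Derivation (root first):
[→I] p1 ⊢ (p1 → p1)
  [Wk] p1, p1 ⊢ p1
    [Ax] p1 ⊢ p1

Result: YES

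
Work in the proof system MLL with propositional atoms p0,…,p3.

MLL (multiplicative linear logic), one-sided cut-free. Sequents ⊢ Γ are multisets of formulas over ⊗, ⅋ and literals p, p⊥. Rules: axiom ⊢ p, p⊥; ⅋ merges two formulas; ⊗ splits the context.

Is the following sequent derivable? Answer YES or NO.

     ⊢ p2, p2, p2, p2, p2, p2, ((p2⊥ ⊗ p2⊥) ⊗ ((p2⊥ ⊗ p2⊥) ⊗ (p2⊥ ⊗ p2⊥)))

Derivation trace:
[⊗]  ⊢ p2, p2, p2, p2, p2, p2, ((p2⊥ ⊗ p2⊥) ⊗ ((p2⊥ ⊗ p2⊥) ⊗ (p2⊥ ⊗ p2⊥)))
  [⊗]  ⊢ p2, p2, (p2⊥ ⊗ p2⊥)
    [Ax]  ⊢ p2, p2⊥
    [Ax]  ⊢ p2, p2⊥
  [⊗]  ⊢ p2, p2, p2, p2, ((p2⊥ ⊗ p2⊥) ⊗ (p2⊥ ⊗ p2⊥))
    [⊗]  ⊢ p2, p2, (p2⊥ ⊗ p2⊥)
      [Ax]  ⊢ p2, p2⊥
      [Ax]  ⊢ p2, p2⊥
    [⊗]  ⊢ p2, p2, (p2⊥ ⊗ p2⊥)
      [Ax]  ⊢ p2, p2⊥
      [Ax]  ⊢ p2, p2⊥

Result: YES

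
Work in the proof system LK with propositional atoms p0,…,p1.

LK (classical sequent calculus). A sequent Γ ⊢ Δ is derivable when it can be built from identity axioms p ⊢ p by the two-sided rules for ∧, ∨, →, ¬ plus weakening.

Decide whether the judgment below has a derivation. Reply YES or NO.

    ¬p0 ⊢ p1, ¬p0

Derivation (root first):
[¬R] ¬p0 ⊢ p1, ¬p0
  [WR] p0, ¬p0 ⊢ p1
    [¬L] p0, ¬p0 ⊢ 
      [Ax] p0 ⊢ p0

Result: YES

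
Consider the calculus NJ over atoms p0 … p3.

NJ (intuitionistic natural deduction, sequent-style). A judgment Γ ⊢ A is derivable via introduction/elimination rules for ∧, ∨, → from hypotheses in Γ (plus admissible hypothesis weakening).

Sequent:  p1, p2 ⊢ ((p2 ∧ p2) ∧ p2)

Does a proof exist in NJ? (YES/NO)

Derivation trace:
[∧I] p1, p2 ⊢ ((p2 ∧ p2) ∧ p2)
  [Wk] p2, p1 ⊢ (p2 ∧ p2)
    [∧I] p2 ⊢ (p2 ∧ p2)
      [Ax] p2 ⊢ p2
      [Ax] p2 ⊢ p2
  [Ax] p2 ⊢ p2

Result: YES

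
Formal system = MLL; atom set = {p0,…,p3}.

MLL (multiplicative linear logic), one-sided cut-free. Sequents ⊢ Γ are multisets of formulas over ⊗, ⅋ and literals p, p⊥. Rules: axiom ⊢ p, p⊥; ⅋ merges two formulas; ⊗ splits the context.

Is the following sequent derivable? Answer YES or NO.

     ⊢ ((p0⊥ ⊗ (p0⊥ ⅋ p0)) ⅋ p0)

Derivation (root first):
[⅋]  ⊢ ((p0⊥ ⊗ (p0⊥ ⅋ p0)) ⅋ p0)
  [⊗]  ⊢ p0, (p0⊥ ⊗ (p0⊥ ⅋ p0))
    [Ax]  ⊢ p0, p0⊥
    [⅋]  ⊢ (p0⊥ ⅋ p0)
      [Ax]  ⊢ p0, p0⊥

Result: YES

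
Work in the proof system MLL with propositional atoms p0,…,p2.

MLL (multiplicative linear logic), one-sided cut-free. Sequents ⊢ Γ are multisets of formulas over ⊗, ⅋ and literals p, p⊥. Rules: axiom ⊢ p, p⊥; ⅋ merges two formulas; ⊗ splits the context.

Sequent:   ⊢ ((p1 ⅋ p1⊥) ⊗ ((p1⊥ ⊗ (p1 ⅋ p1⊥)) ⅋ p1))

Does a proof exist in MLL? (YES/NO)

Derivation (root first):
[⊗]  ⊢ ((p1 ⅋ p1⊥) ⊗ ((p1⊥ ⊗ (p1 ⅋ p1⊥)) ⅋ p1))
  [⅋]  ⊢ (p1 ⅋ p1⊥)
    [Ax]  ⊢ p1, p1⊥
  [⅋]  ⊢ ((p1⊥ ⊗ (p1 ⅋ p1⊥)) ⅋ p1)
    [⊗]  ⊢ p1, (p1⊥ ⊗ (p1 ⅋ p1⊥))
      [Ax]  ⊢ p1, p1⊥
      [⅋]  ⊢ (p1 ⅋ p1⊥)
        [Ax]  ⊢ p1, p1⊥

Result: YES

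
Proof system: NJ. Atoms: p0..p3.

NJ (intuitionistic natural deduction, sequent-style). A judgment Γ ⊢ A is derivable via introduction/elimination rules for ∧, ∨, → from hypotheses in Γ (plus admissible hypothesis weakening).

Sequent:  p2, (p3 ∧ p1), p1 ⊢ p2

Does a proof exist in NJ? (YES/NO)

Derivation (root first):
[Wk] p2, (p3 ∧ p1), p1 ⊢ p2
  [Wk] p2, (p3 ∧ p1) ⊢ p2
    [Ax] p2 ⊢ p2

Result: YES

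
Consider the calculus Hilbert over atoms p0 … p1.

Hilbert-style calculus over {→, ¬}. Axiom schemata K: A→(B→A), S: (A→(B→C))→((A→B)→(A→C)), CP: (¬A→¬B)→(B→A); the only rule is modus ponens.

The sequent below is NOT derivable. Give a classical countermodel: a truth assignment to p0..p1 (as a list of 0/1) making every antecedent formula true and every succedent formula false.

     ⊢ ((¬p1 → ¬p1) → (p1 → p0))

Enumerate valuations to refute Γ ⊢ Δ:
  v=00: Γ:[] Δ:[((¬p1 → ¬p1) → (p1 → p0))=T] refutes=False
  v=01: Γ:[] Δ:[((¬p1 → ¬p1) → (p1 → p0))=F] refutes=True  ← countermodel

Result: [0, 1]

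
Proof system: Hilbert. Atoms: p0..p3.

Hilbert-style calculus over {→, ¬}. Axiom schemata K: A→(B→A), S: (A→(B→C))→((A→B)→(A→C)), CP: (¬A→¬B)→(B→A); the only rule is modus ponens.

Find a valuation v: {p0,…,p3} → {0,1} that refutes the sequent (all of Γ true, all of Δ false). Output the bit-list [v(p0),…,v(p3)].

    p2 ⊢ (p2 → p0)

Truth-table refutation:
  v=0000: Γ:[p2=F] Δ:[(p2 → p0)=T] refutes=False
  v=0001: Γ:[p2=F] Δ:[(p2 → p0)=T] refutes=False
  v=0010: Γ:[p2=T] Δ:[(p2 → p0)=F] refutes=True  ← countermodel

Result: [0, 0, 1, 0]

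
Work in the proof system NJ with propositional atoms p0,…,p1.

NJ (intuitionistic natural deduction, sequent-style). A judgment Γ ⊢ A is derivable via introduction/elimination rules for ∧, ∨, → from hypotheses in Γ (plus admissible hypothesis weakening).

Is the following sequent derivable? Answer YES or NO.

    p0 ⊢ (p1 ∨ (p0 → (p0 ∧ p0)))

Derivation (root first):
[∨I₂] p0 ⊢ (p1 ∨ (p0 → (p0 ∧ p0)))
  [Wk] p0 ⊢ (p0 → (p0 ∧ p0))
    [→I]  ⊢ (p0 → (p0 ∧ p0))
      [∧I] p0 ⊢ (p0 ∧ p0)
        [Ax] p0 ⊢ p0
        [Ax] p0 ⊢ p0

Result: YES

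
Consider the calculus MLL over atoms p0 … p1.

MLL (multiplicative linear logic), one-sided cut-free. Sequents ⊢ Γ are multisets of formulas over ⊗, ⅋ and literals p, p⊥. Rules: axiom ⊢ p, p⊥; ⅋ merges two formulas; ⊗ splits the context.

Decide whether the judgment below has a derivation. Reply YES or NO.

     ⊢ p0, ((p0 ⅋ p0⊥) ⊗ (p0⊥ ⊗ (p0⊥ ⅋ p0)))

Derivation (root first):
[⊗]  ⊢ p0, ((p0 ⅋ p0⊥) ⊗ (p0⊥ ⊗ (p0⊥ ⅋ p0)))
  [⅋]  ⊢ (p0 ⅋ p0⊥)
    [Ax]  ⊢ p0, p0⊥
  [⊗]  ⊢ p0, (p0⊥ ⊗ (p0⊥ ⅋ p0))
    [Ax]  ⊢ p0, p0⊥
    [⅋]  ⊢ (p0⊥ ⅋ p0)
      [Ax]  ⊢ p0, p0⊥

Result: YES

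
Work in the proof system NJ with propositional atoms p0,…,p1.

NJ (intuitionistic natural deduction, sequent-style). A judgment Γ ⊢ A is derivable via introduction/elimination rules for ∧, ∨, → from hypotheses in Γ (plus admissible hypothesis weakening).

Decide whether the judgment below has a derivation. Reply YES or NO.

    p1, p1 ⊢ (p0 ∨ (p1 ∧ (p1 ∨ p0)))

Derivation (root first):
[∨I₂] p1, p1 ⊢ (p0 ∨ (p1 ∧ (p1 ∨ p0)))
  [Wk] p1, p1 ⊢ (p1 ∧ (p1 ∨ p0))
    [∧I] p1 ⊢ (p1 ∧ (p1 ∨ p0))
      [Ax] p1 ⊢ p1
      [∨I₁] p1 ⊢ (p1 ∨ p0)
        [Ax] p1 ⊢ p1

Result: YES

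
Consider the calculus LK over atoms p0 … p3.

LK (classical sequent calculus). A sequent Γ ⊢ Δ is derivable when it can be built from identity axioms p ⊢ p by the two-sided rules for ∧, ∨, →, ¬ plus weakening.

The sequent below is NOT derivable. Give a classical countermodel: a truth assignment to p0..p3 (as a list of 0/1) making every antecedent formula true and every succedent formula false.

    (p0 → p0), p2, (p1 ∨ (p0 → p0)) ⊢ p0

Truth-table refutation:
  v=0000: Γ:[(p0 → p0)=T, p2=F, (p1 ∨ (p0 → p0))=T] Δ:[p0=F] refutes=False
  v=0001: Γ:[(p0 → p0)=T, p2=F, (p1 ∨ (p0 → p0))=T] Δ:[p0=F] refutes=False
  v=0010: Γ:[(p0 → p0)=T, p2=T, (p1 ∨ (p0 → p0))=T] Δ:[p0=F] refutes=True  ← countermodel

Result: [0, 0, 1, 0]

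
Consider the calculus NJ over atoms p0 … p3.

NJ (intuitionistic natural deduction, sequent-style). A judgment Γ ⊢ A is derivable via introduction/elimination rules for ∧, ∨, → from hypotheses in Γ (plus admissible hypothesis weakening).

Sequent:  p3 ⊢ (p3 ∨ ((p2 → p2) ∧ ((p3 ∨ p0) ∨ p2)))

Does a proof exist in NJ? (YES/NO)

Proof tree:
[∨I₂] p3 ⊢ (p3 ∨ ((p2 → p2) ∧ ((p3 ∨ p0) ∨ p2)))
  [∧I] p3 ⊢ ((p2 → p2) ∧ ((p3 ∨ p0) ∨ p2))
    [→I]  ⊢ (p2 → p2)
      [Ax] p2 ⊢ p2
    [∨I₁] p3 ⊢ ((p3 ∨ p0) ∨ p2)
      [∨I₁] p3 ⊢ (p3 ∨ p0)
        [Ax] p3 ⊢ p3

Result: YES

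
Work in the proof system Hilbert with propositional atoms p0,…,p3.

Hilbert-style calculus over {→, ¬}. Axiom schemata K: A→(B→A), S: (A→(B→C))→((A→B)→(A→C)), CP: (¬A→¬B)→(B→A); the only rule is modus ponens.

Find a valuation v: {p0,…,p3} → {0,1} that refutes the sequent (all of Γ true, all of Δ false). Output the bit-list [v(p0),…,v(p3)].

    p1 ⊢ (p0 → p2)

Search for a countermodel by truth-table:
  v=0000: Γ:[p1=F] Δ:[(p0 → p2)=T] refutes=False
  v=0001: Γ:[p1=F] Δ:[(p0 → p2)=T] refutes=False
  v=0010: Γ:[p1=F] Δ:[(p0 → p2)=T] refutes=False
  v=0011: Γ:[p1=F] Δ:[(p0 → p2)=T] refutes=False
  v=0100: Γ:[p1=T] Δ:[(p0 → p2)=T] refutes=False
  v=0101: Γ:[p1=T] Δ:[(p0 → p2)=T] refutes=False
  v=0110: Γ:[p1=T] Δ:[(p0 → p2)=T] refutes=False
  v=0111: Γ:[p1=T] Δ:[(p0 → p2)=T] refutes=False
  v=1000: Γ:[p1=F] Δ:[(p0 → p2)=F] refutes=False
  v=1001: Γ:[p1=F] Δ:[(p0 → p2)=F] refutes=False
  v=1010: Γ:[p1=F] Δ:[(p0 → p2)=T] refutes=False
  v=1011: Γ:[p1=F] Δ:[(p0 → p2)=T] refutes=False
  v=1100: Γ:[p1=T] Δ:[(p0 → p2)=F] refutes=True  ← countermodel

Result: [1, 1, 0, 0]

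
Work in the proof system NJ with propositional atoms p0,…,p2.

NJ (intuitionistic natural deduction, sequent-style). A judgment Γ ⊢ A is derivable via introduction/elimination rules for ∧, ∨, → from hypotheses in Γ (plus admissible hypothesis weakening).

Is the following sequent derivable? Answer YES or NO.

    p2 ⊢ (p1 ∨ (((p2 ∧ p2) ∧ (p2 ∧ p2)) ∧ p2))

Derivation trace:
[∨I₂] p2 ⊢ (p1 ∨ (((p2 ∧ p2) ∧ (p2 ∧ p2)) ∧ p2))
  [∧I] p2 ⊢ (((p2 ∧ p2) ∧ (p2 ∧ p2)) ∧ p2)
    [∧I] p2 ⊢ ((p2 ∧ p2) ∧ (p2 ∧ p2))
      [∧I] p2 ⊢ (p2 ∧ p2)
        [Ax] p2 ⊢ p2
        [Ax] p2 ⊢ p2
      [∧I] p2 ⊢ (p2 ∧ p2)
        [Ax] p2 ⊢ p2
        [Ax] p2 ⊢ p2
    [Ax] p2 ⊢ p2

Result: YES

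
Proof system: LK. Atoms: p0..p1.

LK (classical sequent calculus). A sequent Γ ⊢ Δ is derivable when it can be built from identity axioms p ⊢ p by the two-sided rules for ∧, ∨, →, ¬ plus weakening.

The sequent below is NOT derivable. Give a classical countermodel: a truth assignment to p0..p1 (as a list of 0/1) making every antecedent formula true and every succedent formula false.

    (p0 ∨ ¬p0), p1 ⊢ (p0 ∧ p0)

Truth-table refutation:
  v=00: Γ:[(p0 ∨ ¬p0)=T, p1=F] Δ:[(p0 ∧ p0)=F] refutes=False
  v=01: Γ:[(p0 ∨ ¬p0)=T, p1=T] Δ:[(p0 ∧ p0)=F] refutes=True  ← countermodel

Result: [0, 1]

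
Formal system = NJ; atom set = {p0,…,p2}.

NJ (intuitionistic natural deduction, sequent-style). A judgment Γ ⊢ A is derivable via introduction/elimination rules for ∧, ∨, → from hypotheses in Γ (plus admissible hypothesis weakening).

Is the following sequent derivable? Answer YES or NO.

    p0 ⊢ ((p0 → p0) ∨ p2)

Derivation (root first):
[∨I₁] p0 ⊢ ((p0 → p0) ∨ p2)
  [→I] p0 ⊢ (p0 → p0)
    [Wk] p0, p0 ⊢ p0
      [Ax] p0 ⊢ p0

Result: YES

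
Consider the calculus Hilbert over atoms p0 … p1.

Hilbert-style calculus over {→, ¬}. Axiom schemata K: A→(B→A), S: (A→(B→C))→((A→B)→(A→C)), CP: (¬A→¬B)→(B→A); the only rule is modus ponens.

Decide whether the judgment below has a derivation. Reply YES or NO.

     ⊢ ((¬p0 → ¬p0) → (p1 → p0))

Truth-table refutation:
  v=00: Γ:[] Δ:[((¬p0 → ¬p0) → (p1 → p0))=T] refutes=False
  v=01: Γ:[] Δ:[((¬p0 → ¬p0) → (p1 → p0))=F] refutes=True  ← countermodel

Result: NO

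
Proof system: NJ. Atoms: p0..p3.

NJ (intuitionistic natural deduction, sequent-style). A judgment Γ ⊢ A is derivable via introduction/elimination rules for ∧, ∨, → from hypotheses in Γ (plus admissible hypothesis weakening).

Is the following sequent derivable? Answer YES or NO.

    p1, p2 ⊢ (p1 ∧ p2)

Derivation trace:
[∧I] p1, p2 ⊢ (p1 ∧ p2)
  [Ax] p1 ⊢ p1
  [→E] p2 ⊢ p2
    [→I]  ⊢ (p2 → p2)
      [Ax] p2 ⊢ p2
    [Ax] p2 ⊢ p2

Result: YES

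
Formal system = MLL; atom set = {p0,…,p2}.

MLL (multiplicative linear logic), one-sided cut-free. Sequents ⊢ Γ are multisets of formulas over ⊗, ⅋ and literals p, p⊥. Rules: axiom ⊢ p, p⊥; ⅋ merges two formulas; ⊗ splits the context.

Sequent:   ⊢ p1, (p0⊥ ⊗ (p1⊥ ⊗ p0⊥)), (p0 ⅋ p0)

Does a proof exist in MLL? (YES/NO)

Derivation (root first):
[⅋]  ⊢ p1, (p0⊥ ⊗ (p1⊥ ⊗ p0⊥)), (p0 ⅋ p0)
  [⊗]  ⊢ p0, p1, p0, (p0⊥ ⊗ (p1⊥ ⊗ p0⊥))
    [Ax]  ⊢ p0, p0⊥
    [⊗]  ⊢ p1, p0, (p1⊥ ⊗ p0⊥)
      [Ax]  ⊢ p1, p1⊥
      [Ax]  ⊢ p0, p0⊥

Result: YES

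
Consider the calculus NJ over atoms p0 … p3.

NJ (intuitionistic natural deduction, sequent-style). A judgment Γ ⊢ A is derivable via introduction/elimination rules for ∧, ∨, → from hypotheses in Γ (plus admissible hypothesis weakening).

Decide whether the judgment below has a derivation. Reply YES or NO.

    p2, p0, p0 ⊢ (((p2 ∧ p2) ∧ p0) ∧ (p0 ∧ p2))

Derivation trace:
[Wk] p2, p0, p0 ⊢ (((p2 ∧ p2) ∧ p0) ∧ (p0 ∧ p2))
  [∧I] p2, p0 ⊢ (((p2 ∧ p2) ∧ p0) ∧ (p0 ∧ p2))
    [∧I] p2, p0 ⊢ ((p2 ∧ p2) ∧ p0)
      [∧I] p2 ⊢ (p2 ∧ p2)
        [Ax] p2 ⊢ p2
        [Ax] p2 ⊢ p2
      [Ax] p0 ⊢ p0
    [∧I] p2, p0 ⊢ (p0 ∧ p2)
      [Ax] p0 ⊢ p0
      [Ax] p2 ⊢ p2

Result: YES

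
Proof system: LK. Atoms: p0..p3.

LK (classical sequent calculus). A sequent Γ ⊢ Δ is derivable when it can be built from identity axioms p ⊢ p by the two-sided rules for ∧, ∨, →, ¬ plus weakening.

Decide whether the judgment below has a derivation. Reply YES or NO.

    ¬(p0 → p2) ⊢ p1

Enumerate valuations to refute Γ ⊢ Δ:
  v=0000: Γ:[¬(p0 → p2)=F] Δ:[p1=F] refutes=False
  v=0001: Γ:[¬(p0 → p2)=F] Δ:[p1=F] refutes=False
  v=0010: Γ:[¬(p0 → p2)=F] Δ:[p1=F] refutes=False
  v=0011: Γ:[¬(p0 → p2)=F] Δ:[p1=F] refutes=False
  v=0100: Γ:[¬(p0 → p2)=F] Δ:[p1=T] refutes=False
  v=0101: Γ:[¬(p0 → p2)=F] Δ:[p1=T] refutes=False
  v=0110: Γ:[¬(p0 → p2)=F] Δ:[p1=T] refutes=False
  v=0111: Γ:[¬(p0 → p2)=F] Δ:[p1=T] refutes=False
  v=1000: Γ:[¬(p0 → p2)=T] Δ:[p1=F] refutes=True  ← countermodel

Result: NO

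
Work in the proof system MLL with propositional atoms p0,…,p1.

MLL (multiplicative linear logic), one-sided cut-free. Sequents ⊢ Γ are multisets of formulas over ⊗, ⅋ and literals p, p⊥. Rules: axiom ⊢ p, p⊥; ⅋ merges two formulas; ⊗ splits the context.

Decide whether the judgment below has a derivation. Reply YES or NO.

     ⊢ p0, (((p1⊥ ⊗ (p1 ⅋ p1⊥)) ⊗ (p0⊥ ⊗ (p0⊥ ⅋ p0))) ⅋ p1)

Proof tree:
[⅋]  ⊢ p0, (((p1⊥ ⊗ (p1 ⅋ p1⊥)) ⊗ (p0⊥ ⊗ (p0⊥ ⅋ p0))) ⅋ p1)
  [⊗]  ⊢ p1, p0, ((p1⊥ ⊗ (p1 ⅋ p1⊥)) ⊗ (p0⊥ ⊗ (p0⊥ ⅋ p0)))
    [⊗]  ⊢ p1, (p1⊥ ⊗ (p1 ⅋ p1⊥))
      [Ax]  ⊢ p1, p1⊥
      [⅋]  ⊢ (p1 ⅋ p1⊥)
        [Ax]  ⊢ p1, p1⊥
    [⊗]  ⊢ p0, (p0⊥ ⊗ (p0⊥ ⅋ p0))
      [Ax]  ⊢ p0, p0⊥
      [⅋]  ⊢ (p0⊥ ⅋ p0)
        [Ax]  ⊢ p0, p0⊥

Result: YES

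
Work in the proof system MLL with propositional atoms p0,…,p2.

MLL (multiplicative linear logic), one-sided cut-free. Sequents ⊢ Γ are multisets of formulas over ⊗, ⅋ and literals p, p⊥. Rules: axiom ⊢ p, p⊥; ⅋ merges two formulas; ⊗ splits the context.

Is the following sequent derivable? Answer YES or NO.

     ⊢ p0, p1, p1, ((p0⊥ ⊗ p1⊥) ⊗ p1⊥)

Derivation (root first):
[⊗]  ⊢ p0, p1, p1, ((p0⊥ ⊗ p1⊥) ⊗ p1⊥)
  [⊗]  ⊢ p0, p1, (p0⊥ ⊗ p1⊥)
    [Ax]  ⊢ p0, p0⊥
    [Ax]  ⊢ p1, p1⊥
  [Ax]  ⊢ p1, p1⊥

Result: YES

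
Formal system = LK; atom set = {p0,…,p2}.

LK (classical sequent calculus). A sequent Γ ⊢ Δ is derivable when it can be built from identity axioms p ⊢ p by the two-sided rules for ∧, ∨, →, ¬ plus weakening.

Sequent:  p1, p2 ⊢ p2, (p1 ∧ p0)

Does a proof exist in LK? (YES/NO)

Proof tree:
[∧R] p1, p2 ⊢ p2, (p1 ∧ p0)
  [Ax] p1 ⊢ p1
  [WR] p2 ⊢ p2, p0
    [Ax] p2 ⊢ p2

Result: YES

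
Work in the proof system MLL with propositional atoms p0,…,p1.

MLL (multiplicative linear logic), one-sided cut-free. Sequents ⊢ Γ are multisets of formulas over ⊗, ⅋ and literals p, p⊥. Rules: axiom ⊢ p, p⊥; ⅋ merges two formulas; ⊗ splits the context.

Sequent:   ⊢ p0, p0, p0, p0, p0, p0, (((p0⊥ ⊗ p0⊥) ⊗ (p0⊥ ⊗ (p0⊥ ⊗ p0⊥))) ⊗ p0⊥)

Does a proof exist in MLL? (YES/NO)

Derivation trace:
[⊗]  ⊢ p0, p0, p0, p0, p0, p0, (((p0⊥ ⊗ p0⊥) ⊗ (p0⊥ ⊗ (p0⊥ ⊗ p0⊥))) ⊗ p0⊥)
  [⊗]  ⊢ p0, p0, p0, p0, p0, ((p0⊥ ⊗ p0⊥) ⊗ (p0⊥ ⊗ (p0⊥ ⊗ p0⊥)))
    [⊗]  ⊢ p0, p0, (p0⊥ ⊗ p0⊥)
      [Ax]  ⊢ p0, p0⊥
      [Ax]  ⊢ p0, p0⊥
    [⊗]  ⊢ p0, p0, p0, (p0⊥ ⊗ (p0⊥ ⊗ p0⊥))
      [Ax]  ⊢ p0, p0⊥
      [⊗]  ⊢ p0, p0, (p0⊥ ⊗ p0⊥)
        [Ax]  ⊢ p0, p0⊥
        [Ax]  ⊢ p0, p0⊥
  [Ax]  ⊢ p0, p0⊥

Result: YES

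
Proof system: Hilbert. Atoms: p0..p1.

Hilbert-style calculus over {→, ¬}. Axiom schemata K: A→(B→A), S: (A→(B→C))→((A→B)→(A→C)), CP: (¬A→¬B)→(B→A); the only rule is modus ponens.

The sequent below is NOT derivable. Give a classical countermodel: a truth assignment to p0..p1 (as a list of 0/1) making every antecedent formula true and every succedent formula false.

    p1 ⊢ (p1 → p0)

Enumerate valuations to refute Γ ⊢ Δ:
  v=00: Γ:[p1=F] Δ:[(p1 → p0)=T] refutes=False
  v=01: Γ:[p1=T] Δ:[(p1 → p0)=F] refutes=True  ← countermodel

Result: [0, 1]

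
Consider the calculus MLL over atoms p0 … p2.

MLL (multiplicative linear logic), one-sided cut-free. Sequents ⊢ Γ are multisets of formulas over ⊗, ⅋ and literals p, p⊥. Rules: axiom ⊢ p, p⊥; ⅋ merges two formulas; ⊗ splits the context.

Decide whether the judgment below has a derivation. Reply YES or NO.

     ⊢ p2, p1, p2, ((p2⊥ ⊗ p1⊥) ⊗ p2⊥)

Derivation (root first):
[⊗]  ⊢ p2, p1, p2, ((p2⊥ ⊗ p1⊥) ⊗ p2⊥)
  [⊗]  ⊢ p2, p1, (p2⊥ ⊗ p1⊥)
    [Ax]  ⊢ p2, p2⊥
    [Ax]  ⊢ p1, p1⊥
  [Ax]  ⊢ p2, p2⊥

Result: YES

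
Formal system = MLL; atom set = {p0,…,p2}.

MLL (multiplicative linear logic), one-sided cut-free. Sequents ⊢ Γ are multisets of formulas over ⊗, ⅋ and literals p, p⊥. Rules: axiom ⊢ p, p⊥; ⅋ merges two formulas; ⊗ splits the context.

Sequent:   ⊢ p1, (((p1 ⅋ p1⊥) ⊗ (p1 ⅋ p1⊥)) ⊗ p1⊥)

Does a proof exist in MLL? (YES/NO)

Derivation trace:
[⊗]  ⊢ p1, (((p1 ⅋ p1⊥) ⊗ (p1 ⅋ p1⊥)) ⊗ p1⊥)
  [⊗]  ⊢ ((p1 ⅋ p1⊥) ⊗ (p1 ⅋ p1⊥))
    [⅋]  ⊢ (p1 ⅋ p1⊥)
      [Ax]  ⊢ p1, p1⊥
    [⅋]  ⊢ (p1 ⅋ p1⊥)
      [Ax]  ⊢ p1, p1⊥
  [Ax]  ⊢ p1, p1⊥

Result: YES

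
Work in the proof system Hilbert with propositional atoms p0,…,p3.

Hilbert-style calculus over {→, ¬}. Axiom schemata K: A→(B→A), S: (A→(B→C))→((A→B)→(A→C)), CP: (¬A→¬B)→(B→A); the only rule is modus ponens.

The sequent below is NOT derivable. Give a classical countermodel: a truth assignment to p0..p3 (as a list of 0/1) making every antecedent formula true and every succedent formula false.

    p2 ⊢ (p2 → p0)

Truth-table refutation:
  v=0000: Γ:[p2=F] Δ:[(p2 → p0)=T] refutes=False
  v=0001: Γ:[p2=F] Δ:[(p2 → p0)=T] refutes=False
  v=0010: Γ:[p2=T] Δ:[(p2 → p0)=F] refutes=True  ← countermodel

Result: [0, 0, 1, 0]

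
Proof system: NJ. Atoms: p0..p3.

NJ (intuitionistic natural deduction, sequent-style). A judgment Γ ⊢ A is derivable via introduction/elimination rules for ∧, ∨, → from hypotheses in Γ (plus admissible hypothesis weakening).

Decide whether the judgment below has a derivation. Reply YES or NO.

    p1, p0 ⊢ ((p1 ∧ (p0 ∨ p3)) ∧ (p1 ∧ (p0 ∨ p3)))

Derivation (root first):
[∧I] p1, p0 ⊢ ((p1 ∧ (p0 ∨ p3)) ∧ (p1 ∧ (p0 ∨ p3)))
  [∧I] p1, p0 ⊢ (p1 ∧ (p0 ∨ p3))
    [Ax] p1 ⊢ p1
    [∨I₁] p0 ⊢ (p0 ∨ p3)
      [Ax] p0 ⊢ p0
  [∧I] p1, p0 ⊢ (p1 ∧ (p0 ∨ p3))
    [Ax] p1 ⊢ p1
    [∨I₁] p0 ⊢ (p0 ∨ p3)
      [Ax] p0 ⊢ p0

Result: YES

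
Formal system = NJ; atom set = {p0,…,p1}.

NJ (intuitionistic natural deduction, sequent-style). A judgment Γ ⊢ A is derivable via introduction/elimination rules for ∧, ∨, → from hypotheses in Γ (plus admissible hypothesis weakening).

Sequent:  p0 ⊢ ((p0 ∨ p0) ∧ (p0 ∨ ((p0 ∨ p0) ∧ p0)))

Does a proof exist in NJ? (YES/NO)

Proof tree:
[∧I] p0 ⊢ ((p0 ∨ p0) ∧ (p0 ∨ ((p0 ∨ p0) ∧ p0)))
  [∨I₂] p0 ⊢ (p0 ∨ p0)
    [Ax] p0 ⊢ p0
  [∨I₂] p0 ⊢ (p0 ∨ ((p0 ∨ p0) ∧ p0))
    [∧I] p0 ⊢ ((p0 ∨ p0) ∧ p0)
      [∨I₂] p0 ⊢ (p0 ∨ p0)
        [Ax] p0 ⊢ p0
      [Ax] p0 ⊢ p0

Result: YES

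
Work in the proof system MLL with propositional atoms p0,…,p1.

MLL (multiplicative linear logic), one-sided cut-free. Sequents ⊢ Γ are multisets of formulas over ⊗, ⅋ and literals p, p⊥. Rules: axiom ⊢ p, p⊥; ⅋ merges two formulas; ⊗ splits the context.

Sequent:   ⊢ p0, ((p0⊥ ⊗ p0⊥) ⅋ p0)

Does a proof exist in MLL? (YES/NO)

Derivation trace:
[⅋]  ⊢ p0, ((p0⊥ ⊗ p0⊥) ⅋ p0)
  [⊗]  ⊢ p0, p0, (p0⊥ ⊗ p0⊥)
    [Ax]  ⊢ p0, p0⊥
    [Ax]  ⊢ p0, p0⊥

Result: YES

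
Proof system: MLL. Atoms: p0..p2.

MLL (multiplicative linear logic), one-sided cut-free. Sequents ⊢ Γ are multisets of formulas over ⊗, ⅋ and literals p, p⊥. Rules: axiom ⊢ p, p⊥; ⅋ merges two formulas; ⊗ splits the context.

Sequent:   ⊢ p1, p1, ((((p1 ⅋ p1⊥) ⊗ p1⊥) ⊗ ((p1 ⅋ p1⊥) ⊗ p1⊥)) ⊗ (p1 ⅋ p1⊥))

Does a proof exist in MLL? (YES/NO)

Proof tree:
[⊗]  ⊢ p1, p1, ((((p1 ⅋ p1⊥) ⊗ p1⊥) ⊗ ((p1 ⅋ p1⊥) ⊗ p1⊥)) ⊗ (p1 ⅋ p1⊥))
  [⊗]  ⊢ p1, p1, (((p1 ⅋ p1⊥) ⊗ p1⊥) ⊗ ((p1 ⅋ p1⊥) ⊗ p1⊥))
    [⊗]  ⊢ p1, ((p1 ⅋ p1⊥) ⊗ p1⊥)
      [⅋]  ⊢ (p1 ⅋ p1⊥)
        [Ax]  ⊢ p1, p1⊥
      [Ax]  ⊢ p1, p1⊥
    [⊗]  ⊢ p1, ((p1 ⅋ p1⊥) ⊗ p1⊥)
      [⅋]  ⊢ (p1 ⅋ p1⊥)
        [Ax]  ⊢ p1, p1⊥
      [Ax]  ⊢ p1, p1⊥
  [⅋]  ⊢ (p1 ⅋ p1⊥)
    [Ax]  ⊢ p1, p1⊥

Result: YES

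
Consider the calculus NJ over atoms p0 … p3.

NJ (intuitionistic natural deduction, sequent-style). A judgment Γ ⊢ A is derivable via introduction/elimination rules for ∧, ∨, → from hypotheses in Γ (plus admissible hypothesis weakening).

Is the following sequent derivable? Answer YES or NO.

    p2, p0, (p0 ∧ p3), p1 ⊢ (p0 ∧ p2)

Proof tree:
[Wk] p2, p0, (p0 ∧ p3), p1 ⊢ (p0 ∧ p2)
  [Wk] p2, p0, (p0 ∧ p3) ⊢ (p0 ∧ p2)
    [∧I] p2, p0 ⊢ (p0 ∧ p2)
      [Ax] p0 ⊢ p0
      [Ax] p2 ⊢ p2

Result: YES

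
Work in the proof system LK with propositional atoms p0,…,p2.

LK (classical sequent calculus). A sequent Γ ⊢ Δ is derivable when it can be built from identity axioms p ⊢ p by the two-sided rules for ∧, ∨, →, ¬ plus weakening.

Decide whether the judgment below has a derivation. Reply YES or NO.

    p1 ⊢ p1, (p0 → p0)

Proof tree:
[→R] p1 ⊢ p1, (p0 → p0)
  [WL] p1, p0 ⊢ p1, p0
    [WR] p1 ⊢ p1, p0
      [Ax] p1 ⊢ p1

Result: YES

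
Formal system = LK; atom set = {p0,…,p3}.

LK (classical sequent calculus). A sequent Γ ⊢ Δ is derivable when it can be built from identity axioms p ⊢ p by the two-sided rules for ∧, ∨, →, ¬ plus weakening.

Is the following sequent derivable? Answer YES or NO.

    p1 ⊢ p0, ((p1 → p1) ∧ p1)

Proof tree:
[∧R] p1 ⊢ p0, ((p1 → p1) ∧ p1)
  [→R]  ⊢ p0, (p1 → p1)
    [WR] p1 ⊢ p1, p0
      [Ax] p1 ⊢ p1
  [Ax] p1 ⊢ p1

Result: YES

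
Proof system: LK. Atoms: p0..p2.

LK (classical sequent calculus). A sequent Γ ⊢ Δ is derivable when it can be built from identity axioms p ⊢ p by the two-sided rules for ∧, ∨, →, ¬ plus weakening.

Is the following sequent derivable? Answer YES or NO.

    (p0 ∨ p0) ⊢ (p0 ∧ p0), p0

Derivation (root first):
[∨L] (p0 ∨ p0) ⊢ (p0 ∧ p0), p0
  [∧R] p0 ⊢ (p0 ∧ p0)
    [Ax] p0 ⊢ p0
    [Ax] p0 ⊢ p0
  [Ax] p0 ⊢ p0

Result: YES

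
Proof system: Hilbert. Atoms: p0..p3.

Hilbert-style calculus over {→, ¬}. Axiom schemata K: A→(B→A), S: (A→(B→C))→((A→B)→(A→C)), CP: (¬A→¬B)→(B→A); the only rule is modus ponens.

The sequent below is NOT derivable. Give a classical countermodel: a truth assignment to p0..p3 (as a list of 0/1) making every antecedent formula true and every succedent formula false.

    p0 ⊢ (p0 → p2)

Search for a countermodel by truth-table:
  v=0000: Γ:[p0=F] Δ:[(p0 → p2)=T] refutes=False
  v=0001: Γ:[p0=F] Δ:[(p0 → p2)=T] refutes=False
  v=0010: Γ:[p0=F] Δ:[(p0 → p2)=T] refutes=False
  v=0011: Γ:[p0=F] Δ:[(p0 → p2)=T] refutes=False
  v=0100: Γ:[p0=F] Δ:[(p0 → p2)=T] refutes=False
  v=0101: Γ:[p0=F] Δ:[(p0 → p2)=T] refutes=False
  v=0110: Γ:[p0=F] Δ:[(p0 → p2)=T] refutes=False
  v=0111: Γ:[p0=F] Δ:[(p0 → p2)=T] refutes=False
  v=1000: Γ:[p0=T] Δ:[(p0 → p2)=F] refutes=True  ← countermodel

Result: [1, 0, 0, 0]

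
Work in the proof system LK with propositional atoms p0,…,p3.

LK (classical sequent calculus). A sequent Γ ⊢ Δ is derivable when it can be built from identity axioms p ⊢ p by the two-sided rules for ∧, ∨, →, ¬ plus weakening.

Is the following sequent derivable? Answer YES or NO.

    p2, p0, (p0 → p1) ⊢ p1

Derivation trace:
[→L] p2, p0, (p0 → p1) ⊢ p1
  [WL] p0, p2 ⊢ p0
    [Ax] p0 ⊢ p0
  [Ax] p1 ⊢ p1

Result: YES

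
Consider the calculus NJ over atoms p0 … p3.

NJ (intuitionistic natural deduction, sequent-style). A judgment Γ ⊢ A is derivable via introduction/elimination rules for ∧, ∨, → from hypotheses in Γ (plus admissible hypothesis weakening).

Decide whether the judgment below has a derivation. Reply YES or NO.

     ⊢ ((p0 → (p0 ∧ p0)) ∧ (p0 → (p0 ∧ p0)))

Derivation trace:
[∧I]  ⊢ ((p0 → (p0 ∧ p0)) ∧ (p0 → (p0 ∧ p0)))
  [→I]  ⊢ (p0 → (p0 ∧ p0))
    [∧I] p0 ⊢ (p0 ∧ p0)
      [Ax] p0 ⊢ p0
      [Ax] p0 ⊢ p0
  [→I]  ⊢ (p0 → (p0 ∧ p0))
    [∧I] p0 ⊢ (p0 ∧ p0)
      [Ax] p0 ⊢ p0
      [Ax] p0 ⊢ p0

Result: YES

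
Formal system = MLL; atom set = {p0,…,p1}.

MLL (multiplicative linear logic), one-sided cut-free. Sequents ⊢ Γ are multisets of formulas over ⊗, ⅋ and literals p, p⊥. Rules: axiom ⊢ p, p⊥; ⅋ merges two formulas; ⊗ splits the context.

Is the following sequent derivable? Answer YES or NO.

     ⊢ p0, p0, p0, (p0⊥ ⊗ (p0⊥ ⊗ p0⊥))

Derivation trace:
[⊗]  ⊢ p0, p0, p0, (p0⊥ ⊗ (p0⊥ ⊗ p0⊥))
  [Ax]  ⊢ p0, p0⊥
  [⊗]  ⊢ p0, p0, (p0⊥ ⊗ p0⊥)
    [Ax]  ⊢ p0, p0⊥
    [Ax]  ⊢ p0, p0⊥

Result: YES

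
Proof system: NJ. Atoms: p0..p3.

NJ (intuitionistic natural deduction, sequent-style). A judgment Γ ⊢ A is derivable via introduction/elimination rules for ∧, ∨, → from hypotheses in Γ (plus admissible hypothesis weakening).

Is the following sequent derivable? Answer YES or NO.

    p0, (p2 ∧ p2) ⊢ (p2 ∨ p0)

Derivation trace:
[∨I₂] p0, (p2 ∧ p2) ⊢ (p2 ∨ p0)
  [Wk] p0, (p2 ∧ p2) ⊢ p0
    [Ax] p0 ⊢ p0

Result: YES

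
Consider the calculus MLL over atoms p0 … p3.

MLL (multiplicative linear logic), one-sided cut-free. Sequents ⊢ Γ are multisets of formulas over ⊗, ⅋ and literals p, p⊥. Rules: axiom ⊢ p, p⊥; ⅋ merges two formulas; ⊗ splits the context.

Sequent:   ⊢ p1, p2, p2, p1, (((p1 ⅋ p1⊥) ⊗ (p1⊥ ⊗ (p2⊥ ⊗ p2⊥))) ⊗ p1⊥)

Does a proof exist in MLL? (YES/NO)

Proof tree:
[⊗]  ⊢ p1, p2, p2, p1, (((p1 ⅋ p1⊥) ⊗ (p1⊥ ⊗ (p2⊥ ⊗ p2⊥))) ⊗ p1⊥)
  [⊗]  ⊢ p1, p2, p2, ((p1 ⅋ p1⊥) ⊗ (p1⊥ ⊗ (p2⊥ ⊗ p2⊥)))
    [⅋]  ⊢ (p1 ⅋ p1⊥)
      [Ax]  ⊢ p1, p1⊥
    [⊗]  ⊢ p1, p2, p2, (p1⊥ ⊗ (p2⊥ ⊗ p2⊥))
      [Ax]  ⊢ p1, p1⊥
      [⊗]  ⊢ p2, p2, (p2⊥ ⊗ p2⊥)
        [Ax]  ⊢ p2, p2⊥
        [Ax]  ⊢ p2, p2⊥
  [Ax]  ⊢ p1, p1⊥

Result: YES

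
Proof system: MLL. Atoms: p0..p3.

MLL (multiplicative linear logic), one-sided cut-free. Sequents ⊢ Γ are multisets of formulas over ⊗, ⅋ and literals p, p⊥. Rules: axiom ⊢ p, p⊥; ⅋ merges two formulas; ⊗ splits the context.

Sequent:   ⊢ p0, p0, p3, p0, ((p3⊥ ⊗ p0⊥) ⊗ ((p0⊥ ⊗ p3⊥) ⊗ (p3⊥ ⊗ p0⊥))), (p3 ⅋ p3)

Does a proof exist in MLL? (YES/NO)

Proof tree:
[⅋]  ⊢ p0, p0, p3, p0, ((p3⊥ ⊗ p0⊥) ⊗ ((p0⊥ ⊗ p3⊥) ⊗ (p3⊥ ⊗ p0⊥))), (p3 ⅋ p3)
  [⊗]  ⊢ p3, p0, p0, p3, p3, p0, ((p3⊥ ⊗ p0⊥) ⊗ ((p0⊥ ⊗ p3⊥) ⊗ (p3⊥ ⊗ p0⊥)))
    [⊗]  ⊢ p3, p0, (p3⊥ ⊗ p0⊥)
      [Ax]  ⊢ p3, p3⊥
      [Ax]  ⊢ p0, p0⊥
    [⊗]  ⊢ p0, p3, p3, p0, ((p0⊥ ⊗ p3⊥) ⊗ (p3⊥ ⊗ p0⊥))
      [⊗]  ⊢ p0, p3, (p0⊥ ⊗ p3⊥)
        [Ax]  ⊢ p0, p0⊥
        [Ax]  ⊢ p3, p3⊥
      [⊗]  ⊢ p3, p0, (p3⊥ ⊗ p0⊥)
        [Ax]  ⊢ p3, p3⊥
        [Ax]  ⊢ p0, p0⊥

Result: YES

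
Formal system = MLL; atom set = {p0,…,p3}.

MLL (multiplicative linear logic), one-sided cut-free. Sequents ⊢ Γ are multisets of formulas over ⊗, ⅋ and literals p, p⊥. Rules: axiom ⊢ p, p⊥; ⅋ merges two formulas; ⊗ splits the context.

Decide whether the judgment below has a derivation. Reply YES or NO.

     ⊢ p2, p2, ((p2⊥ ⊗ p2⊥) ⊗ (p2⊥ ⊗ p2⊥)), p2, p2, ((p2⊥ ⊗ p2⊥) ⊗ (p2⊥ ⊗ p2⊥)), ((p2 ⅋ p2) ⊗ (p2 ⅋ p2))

Derivation trace:
[⊗]  ⊢ p2, p2, ((p2⊥ ⊗ p2⊥) ⊗ (p2⊥ ⊗ p2⊥)), p2, p2, ((p2⊥ ⊗ p2⊥) ⊗ (p2⊥ ⊗ p2⊥)), ((p2 ⅋ p2) ⊗ (p2 ⅋ p2))
  [⅋]  ⊢ p2, p2, ((p2⊥ ⊗ p2⊥) ⊗ (p2⊥ ⊗ p2⊥)), (p2 ⅋ p2)
    [⊗]  ⊢ p2, p2, p2, p2, ((p2⊥ ⊗ p2⊥) ⊗ (p2⊥ ⊗ p2⊥))
      [⊗]  ⊢ p2, p2, (p2⊥ ⊗ p2⊥)
        [Ax]  ⊢ p2, p2⊥
        [Ax]  ⊢ p2, p2⊥
      [⊗]  ⊢ p2, p2, (p2⊥ ⊗ p2⊥)
        [Ax]  ⊢ p2, p2⊥
        [Ax]  ⊢ p2, p2⊥
  [⅋]  ⊢ p2, p2, ((p2⊥ ⊗ p2⊥) ⊗ (p2⊥ ⊗ p2⊥)), (p2 ⅋ p2)
    [⊗]  ⊢ p2, p2, p2, p2, ((p2⊥ ⊗ p2⊥) ⊗ (p2⊥ ⊗ p2⊥))
      [⊗]  ⊢ p2, p2, (p2⊥ ⊗ p2⊥)
        [Ax]  ⊢ p2, p2⊥
        [Ax]  ⊢ p2, p2⊥
      [⊗]  ⊢ p2, p2, (p2⊥ ⊗ p2⊥)
        [Ax]  ⊢ p2, p2⊥
        [Ax]  ⊢ p2, p2⊥

Result: YES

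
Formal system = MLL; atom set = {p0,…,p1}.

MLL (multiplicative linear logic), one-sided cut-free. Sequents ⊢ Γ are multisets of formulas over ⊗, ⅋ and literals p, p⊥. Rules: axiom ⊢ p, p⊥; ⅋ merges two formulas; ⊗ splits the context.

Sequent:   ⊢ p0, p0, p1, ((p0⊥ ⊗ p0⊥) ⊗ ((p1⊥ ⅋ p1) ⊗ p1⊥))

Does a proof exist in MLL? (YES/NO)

Derivation (root first):
[⊗]  ⊢ p0, p0, p1, ((p0⊥ ⊗ p0⊥) ⊗ ((p1⊥ ⅋ p1) ⊗ p1⊥))
  [⊗]  ⊢ p0, p0, (p0⊥ ⊗ p0⊥)
    [Ax]  ⊢ p0, p0⊥
    [Ax]  ⊢ p0, p0⊥
  [⊗]  ⊢ p1, ((p1⊥ ⅋ p1) ⊗ p1⊥)
    [⅋]  ⊢ (p1⊥ ⅋ p1)
      [Ax]  ⊢ p1, p1⊥
    [Ax]  ⊢ p1, p1⊥

Result: YES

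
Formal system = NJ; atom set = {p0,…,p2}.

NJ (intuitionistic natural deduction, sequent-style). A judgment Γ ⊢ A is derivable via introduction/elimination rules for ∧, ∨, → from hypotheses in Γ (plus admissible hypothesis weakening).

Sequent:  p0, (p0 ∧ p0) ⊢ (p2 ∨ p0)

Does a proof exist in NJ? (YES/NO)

Derivation trace:
[∨I₂] p0, (p0 ∧ p0) ⊢ (p2 ∨ p0)
  [Wk] p0, (p0 ∧ p0) ⊢ p0
    [Ax] p0 ⊢ p0

Result: YES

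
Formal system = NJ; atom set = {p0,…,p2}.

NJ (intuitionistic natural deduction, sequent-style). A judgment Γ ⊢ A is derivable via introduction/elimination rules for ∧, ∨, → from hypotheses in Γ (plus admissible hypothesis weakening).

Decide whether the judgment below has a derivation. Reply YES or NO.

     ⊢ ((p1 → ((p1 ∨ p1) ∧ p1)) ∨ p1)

Derivation (root first):
[∨I₁]  ⊢ ((p1 → ((p1 ∨ p1) ∧ p1)) ∨ p1)
  [→I]  ⊢ (p1 → ((p1 ∨ p1) ∧ p1))
    [∧I] p1 ⊢ ((p1 ∨ p1) ∧ p1)
      [∨I₂] p1 ⊢ (p1 ∨ p1)
        [Ax] p1 ⊢ p1
      [Ax] p1 ⊢ p1

Result: YES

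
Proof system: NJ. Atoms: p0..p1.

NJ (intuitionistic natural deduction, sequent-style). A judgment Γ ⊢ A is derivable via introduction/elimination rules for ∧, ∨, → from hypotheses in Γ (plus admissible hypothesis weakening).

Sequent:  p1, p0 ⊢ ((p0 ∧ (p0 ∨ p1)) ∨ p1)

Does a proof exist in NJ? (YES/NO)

Proof tree:
[∨I₁] p1, p0 ⊢ ((p0 ∧ (p0 ∨ p1)) ∨ p1)
  [∧I] p1, p0 ⊢ (p0 ∧ (p0 ∨ p1))
    [Wk] p0, p1 ⊢ p0
      [Ax] p0 ⊢ p0
    [∨I₁] p0, p0 ⊢ (p0 ∨ p1)
      [Wk] p0, p0 ⊢ p0
        [Ax] p0 ⊢ p0

Result: YES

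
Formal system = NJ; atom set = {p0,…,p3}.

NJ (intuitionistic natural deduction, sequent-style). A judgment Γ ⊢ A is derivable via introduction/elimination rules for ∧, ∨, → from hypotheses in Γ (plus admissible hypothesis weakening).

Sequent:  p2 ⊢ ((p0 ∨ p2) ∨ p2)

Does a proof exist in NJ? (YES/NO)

Derivation trace:
[∨I₁] p2 ⊢ ((p0 ∨ p2) ∨ p2)
  [∨I₂] p2 ⊢ (p0 ∨ p2)
    [Ax] p2 ⊢ p2

Result: YES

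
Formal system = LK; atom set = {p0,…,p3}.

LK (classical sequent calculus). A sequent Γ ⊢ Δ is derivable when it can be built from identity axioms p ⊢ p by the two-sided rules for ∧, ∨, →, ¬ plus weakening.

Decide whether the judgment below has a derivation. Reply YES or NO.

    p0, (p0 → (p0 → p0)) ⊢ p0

Derivation (root first):
[→L] p0, (p0 → (p0 → p0)) ⊢ p0
  [Ax] p0 ⊢ p0
  [→L] p0, (p0 → p0) ⊢ p0
    [Ax] p0 ⊢ p0
    [Ax] p0 ⊢ p0

Result: YES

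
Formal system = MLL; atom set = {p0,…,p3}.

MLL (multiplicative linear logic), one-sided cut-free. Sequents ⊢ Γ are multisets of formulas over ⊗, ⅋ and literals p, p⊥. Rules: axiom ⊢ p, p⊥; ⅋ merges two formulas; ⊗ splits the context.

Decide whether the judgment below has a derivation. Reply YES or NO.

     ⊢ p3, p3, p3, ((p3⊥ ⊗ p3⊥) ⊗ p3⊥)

Derivation (root first):
[⊗]  ⊢ p3, p3, p3, ((p3⊥ ⊗ p3⊥) ⊗ p3⊥)
  [⊗]  ⊢ p3, p3, (p3⊥ ⊗ p3⊥)
    [Ax]  ⊢ p3, p3⊥
    [Ax]  ⊢ p3, p3⊥
  [Ax]  ⊢ p3, p3⊥

Result: YES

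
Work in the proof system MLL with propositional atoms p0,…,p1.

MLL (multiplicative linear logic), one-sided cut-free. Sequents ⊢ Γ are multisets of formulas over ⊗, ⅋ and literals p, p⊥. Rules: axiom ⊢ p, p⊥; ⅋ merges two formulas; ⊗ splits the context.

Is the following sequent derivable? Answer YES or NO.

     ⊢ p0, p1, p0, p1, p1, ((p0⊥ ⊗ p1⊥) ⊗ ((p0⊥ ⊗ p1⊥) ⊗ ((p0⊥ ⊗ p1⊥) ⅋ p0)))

Derivation (root first):
[⊗]  ⊢ p0, p1, p0, p1, p1, ((p0⊥ ⊗ p1⊥) ⊗ ((p0⊥ ⊗ p1⊥) ⊗ ((p0⊥ ⊗ p1⊥) ⅋ p0)))
  [⊗]  ⊢ p0, p1, (p0⊥ ⊗ p1⊥)
    [Ax]  ⊢ p0, p0⊥
    [Ax]  ⊢ p1, p1⊥
  [⊗]  ⊢ p0, p1, p1, ((p0⊥ ⊗ p1⊥) ⊗ ((p0⊥ ⊗ p1⊥) ⅋ p0))
    [⊗]  ⊢ p0, p1, (p0⊥ ⊗ p1⊥)
      [Ax]  ⊢ p0, p0⊥
      [Ax]  ⊢ p1, p1⊥
    [⅋]  ⊢ p1, ((p0⊥ ⊗ p1⊥) ⅋ p0)
      [⊗]  ⊢ p0, p1, (p0⊥ ⊗ p1⊥)
        [Ax]  ⊢ p0, p0⊥
        [Ax]  ⊢ p1, p1⊥

Result: YES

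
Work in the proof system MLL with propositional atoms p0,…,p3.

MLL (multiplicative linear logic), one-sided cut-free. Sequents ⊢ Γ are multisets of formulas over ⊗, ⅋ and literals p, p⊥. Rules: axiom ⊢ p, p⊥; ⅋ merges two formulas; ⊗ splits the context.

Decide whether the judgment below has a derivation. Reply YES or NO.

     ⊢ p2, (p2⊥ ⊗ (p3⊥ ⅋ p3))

Derivation (root first):
[⊗]  ⊢ p2, (p2⊥ ⊗ (p3⊥ ⅋ p3))
  [Ax]  ⊢ p2, p2⊥
  [⅋]  ⊢ (p3⊥ ⅋ p3)
    [Ax]  ⊢ p3, p3⊥

Result: YES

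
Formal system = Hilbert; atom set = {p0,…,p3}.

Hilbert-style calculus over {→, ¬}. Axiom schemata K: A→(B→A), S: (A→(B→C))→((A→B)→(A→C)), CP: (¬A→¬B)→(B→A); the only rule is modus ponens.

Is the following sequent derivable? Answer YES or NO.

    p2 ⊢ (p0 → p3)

Enumerate valuations to refute Γ ⊢ Δ:
  v=0000: Γ:[p2=F] Δ:[(p0 → p3)=T] refutes=False
  v=0001: Γ:[p2=F] Δ:[(p0 → p3)=T] refutes=False
  v=0010: Γ:[p2=T] Δ:[(p0 → p3)=T] refutes=False
  v=0011: Γ:[p2=T] Δ:[(p0 → p3)=T] refutes=False
  v=0100: Γ:[p2=F] Δ:[(p0 → p3)=T] refutes=False
  v=0101: Γ:[p2=F] Δ:[(p0 → p3)=T] refutes=False
  v=0110: Γ:[p2=T] Δ:[(p0 → p3)=T] refutes=False
  v=0111: Γ:[p2=T] Δ:[(p0 → p3)=T] refutes=False
  v=1000: Γ:[p2=F] Δ:[(p0 → p3)=F] refutes=False
  v=1001: Γ:[p2=F] Δ:[(p0 → p3)=T] refutes=False
  v=1010: Γ:[p2=T] Δ:[(p0 → p3)=F] refutes=True  ← countermodel

Result: NO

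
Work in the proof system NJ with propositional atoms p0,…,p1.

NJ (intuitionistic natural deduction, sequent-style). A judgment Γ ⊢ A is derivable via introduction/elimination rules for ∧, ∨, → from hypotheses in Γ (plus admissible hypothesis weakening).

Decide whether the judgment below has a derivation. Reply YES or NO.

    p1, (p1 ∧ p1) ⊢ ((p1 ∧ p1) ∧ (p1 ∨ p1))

Derivation (root first):
[Wk] p1, (p1 ∧ p1) ⊢ ((p1 ∧ p1) ∧ (p1 ∨ p1))
  [∧I] p1 ⊢ ((p1 ∧ p1) ∧ (p1 ∨ p1))
    [∧I] p1 ⊢ (p1 ∧ p1)
      [Ax] p1 ⊢ p1
      [Ax] p1 ⊢ p1
    [∨I₁] p1 ⊢ (p1 ∨ p1)
      [Ax] p1 ⊢ p1

Result: YES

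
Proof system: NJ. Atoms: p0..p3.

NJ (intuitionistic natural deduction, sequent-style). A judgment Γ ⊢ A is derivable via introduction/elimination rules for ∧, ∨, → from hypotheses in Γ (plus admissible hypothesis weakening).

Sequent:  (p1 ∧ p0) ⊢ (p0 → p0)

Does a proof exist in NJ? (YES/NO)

Derivation trace:
[Wk] (p1 ∧ p0) ⊢ (p0 → p0)
  [→I]  ⊢ (p0 → p0)
    [Ax] p0 ⊢ p0

Result: YES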